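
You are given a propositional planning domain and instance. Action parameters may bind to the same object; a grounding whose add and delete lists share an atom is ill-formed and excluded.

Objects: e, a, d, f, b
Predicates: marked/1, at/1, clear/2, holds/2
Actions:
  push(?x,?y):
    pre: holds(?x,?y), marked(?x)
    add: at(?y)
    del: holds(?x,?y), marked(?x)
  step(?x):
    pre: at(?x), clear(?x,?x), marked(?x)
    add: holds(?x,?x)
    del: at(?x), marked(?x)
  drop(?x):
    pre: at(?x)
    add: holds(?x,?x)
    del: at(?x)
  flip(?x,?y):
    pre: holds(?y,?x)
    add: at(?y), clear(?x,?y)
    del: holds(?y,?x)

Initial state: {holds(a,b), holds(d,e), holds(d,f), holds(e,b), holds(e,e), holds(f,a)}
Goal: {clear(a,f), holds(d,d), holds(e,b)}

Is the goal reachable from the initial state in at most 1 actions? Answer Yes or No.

No

1. flip(e,d)  →  {at(d), clear(e,d), holds(a,b), holds(d,f), holds(e,b), holds(e,e), holds(f,a)}
2. drop(d)  →  {clear(e,d), holds(a,b), holds(d,d), holds(d,f), holds(e,b), holds(e,e), holds(f,a)}
3. flip(a,f)  →  {at(f), clear(a,f), clear(e,d), holds(a,b), holds(d,d), holds(d,f), holds(e,b), holds(e,e)}
optimal plan length = 3; 3 > 1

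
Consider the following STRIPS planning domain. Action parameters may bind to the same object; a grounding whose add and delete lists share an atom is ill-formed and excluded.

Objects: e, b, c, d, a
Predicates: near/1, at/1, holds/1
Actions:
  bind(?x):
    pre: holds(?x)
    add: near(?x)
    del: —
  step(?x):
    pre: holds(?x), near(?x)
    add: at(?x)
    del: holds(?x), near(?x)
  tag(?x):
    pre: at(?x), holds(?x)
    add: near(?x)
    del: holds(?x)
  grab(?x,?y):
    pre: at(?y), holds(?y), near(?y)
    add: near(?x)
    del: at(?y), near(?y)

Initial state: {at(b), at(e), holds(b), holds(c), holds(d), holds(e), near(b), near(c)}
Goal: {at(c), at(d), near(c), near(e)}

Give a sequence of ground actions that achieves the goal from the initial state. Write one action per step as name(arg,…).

1. bind(e)  →  {at(b), at(e), holds(b), holds(c), holds(d), holds(e), near(b), near(c), near(e)}
2. bind(d)  →  {at(b), at(e), holds(b), holds(c), holds(d), holds(e), near(b), near(c), near(d), near(e)}
3. step(c)  →  {at(b), at(c), at(e), holds(b), holds(d), holds(e), near(b), near(d), near(e)}
4. step(d)  →  {at(b), at(c), at(d), at(e), holds(b), holds(e), near(b), near(e)}
5. grab(c,b)  →  {at(c), at(d), at(e), holds(b), holds(e), near(c), near(e)}

bind(e); bind(d); step(c); step(d); grab(c,b)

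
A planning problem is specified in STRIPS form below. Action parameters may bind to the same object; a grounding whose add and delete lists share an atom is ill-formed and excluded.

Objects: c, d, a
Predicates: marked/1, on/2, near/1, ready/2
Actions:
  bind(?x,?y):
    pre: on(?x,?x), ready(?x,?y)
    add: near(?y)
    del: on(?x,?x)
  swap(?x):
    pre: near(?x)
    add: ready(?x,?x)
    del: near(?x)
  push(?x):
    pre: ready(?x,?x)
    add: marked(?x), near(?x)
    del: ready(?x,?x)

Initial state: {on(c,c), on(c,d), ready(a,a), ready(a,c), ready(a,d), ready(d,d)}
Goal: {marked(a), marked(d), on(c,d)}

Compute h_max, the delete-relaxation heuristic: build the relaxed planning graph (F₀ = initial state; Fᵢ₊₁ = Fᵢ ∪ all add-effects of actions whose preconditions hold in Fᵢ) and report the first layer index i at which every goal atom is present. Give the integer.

F0 = init (6 atoms)
F1 = F0 ∪ {marked(a), marked(d), near(a), near(d)}  (10 atoms)
goal ⊆ F1  ⇒  h_max = 1

1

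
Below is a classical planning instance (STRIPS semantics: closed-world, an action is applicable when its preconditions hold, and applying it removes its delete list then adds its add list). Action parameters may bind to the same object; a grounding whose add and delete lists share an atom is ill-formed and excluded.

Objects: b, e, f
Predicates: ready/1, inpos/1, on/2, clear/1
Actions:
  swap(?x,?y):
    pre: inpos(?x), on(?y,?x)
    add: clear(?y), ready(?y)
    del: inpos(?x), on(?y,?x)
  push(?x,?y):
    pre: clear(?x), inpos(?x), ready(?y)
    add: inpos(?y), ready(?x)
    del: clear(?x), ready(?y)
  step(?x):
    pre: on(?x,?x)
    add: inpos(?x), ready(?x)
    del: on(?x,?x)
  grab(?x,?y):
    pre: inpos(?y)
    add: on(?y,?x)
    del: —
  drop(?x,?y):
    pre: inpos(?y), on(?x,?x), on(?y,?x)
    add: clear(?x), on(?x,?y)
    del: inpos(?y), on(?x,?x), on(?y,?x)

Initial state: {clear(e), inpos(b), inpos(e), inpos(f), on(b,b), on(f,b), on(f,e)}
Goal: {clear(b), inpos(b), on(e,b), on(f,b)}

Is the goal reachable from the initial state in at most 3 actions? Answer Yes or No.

1. swap(b,b)  →  {clear(b), clear(e), inpos(e), inpos(f), on(f,b), on(f,e), ready(b)}
2. push(e,b)  →  {clear(b), inpos(b), inpos(e), inpos(f), on(f,b), on(f,e), ready(e)}
3. grab(b,e)  →  {clear(b), inpos(b), inpos(e), inpos(f), on(e,b), on(f,b), on(f,e), ready(e)}
optimal plan length = 3; 3 ≤ 3

Yes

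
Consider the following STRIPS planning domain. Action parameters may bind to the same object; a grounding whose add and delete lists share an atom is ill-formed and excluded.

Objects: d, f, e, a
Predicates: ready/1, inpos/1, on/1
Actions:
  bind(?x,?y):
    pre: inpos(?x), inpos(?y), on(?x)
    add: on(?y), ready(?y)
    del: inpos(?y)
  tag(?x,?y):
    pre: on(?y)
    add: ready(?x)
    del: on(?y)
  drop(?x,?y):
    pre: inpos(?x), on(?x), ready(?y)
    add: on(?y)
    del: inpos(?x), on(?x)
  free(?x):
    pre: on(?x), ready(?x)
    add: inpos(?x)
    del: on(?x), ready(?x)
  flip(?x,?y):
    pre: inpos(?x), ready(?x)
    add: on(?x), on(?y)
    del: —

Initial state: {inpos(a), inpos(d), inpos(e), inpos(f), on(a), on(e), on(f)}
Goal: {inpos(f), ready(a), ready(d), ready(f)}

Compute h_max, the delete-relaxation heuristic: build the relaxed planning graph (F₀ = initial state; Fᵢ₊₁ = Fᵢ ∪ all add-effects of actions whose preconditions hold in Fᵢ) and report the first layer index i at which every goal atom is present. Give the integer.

F0 = init (7 atoms)
F1 = F0 ∪ {on(d), ready(a), ready(d), ready(e), ready(f)}  (12 atoms)
goal ⊆ F1  ⇒  h_max = 1

1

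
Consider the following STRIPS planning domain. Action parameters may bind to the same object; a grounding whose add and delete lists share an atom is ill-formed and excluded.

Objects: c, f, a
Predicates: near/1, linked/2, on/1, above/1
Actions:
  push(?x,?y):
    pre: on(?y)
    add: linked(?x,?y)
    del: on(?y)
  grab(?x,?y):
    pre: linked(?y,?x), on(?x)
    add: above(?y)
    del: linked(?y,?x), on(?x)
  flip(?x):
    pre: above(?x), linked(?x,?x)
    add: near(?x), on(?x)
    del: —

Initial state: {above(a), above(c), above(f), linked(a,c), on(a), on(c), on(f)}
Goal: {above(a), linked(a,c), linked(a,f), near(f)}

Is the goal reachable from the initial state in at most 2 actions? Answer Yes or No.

1. push(f,f)  →  {above(a), above(c), above(f), linked(a,c), linked(f,f), on(a), on(c)}
2. flip(f)  →  {above(a), above(c), above(f), linked(a,c), linked(f,f), near(f), on(a), on(c), on(f)}
3. push(a,f)  →  {above(a), above(c), above(f), linked(a,c), linked(a,f), linked(f,f), near(f), on(a), on(c)}
optimal plan length = 3; 3 > 2

No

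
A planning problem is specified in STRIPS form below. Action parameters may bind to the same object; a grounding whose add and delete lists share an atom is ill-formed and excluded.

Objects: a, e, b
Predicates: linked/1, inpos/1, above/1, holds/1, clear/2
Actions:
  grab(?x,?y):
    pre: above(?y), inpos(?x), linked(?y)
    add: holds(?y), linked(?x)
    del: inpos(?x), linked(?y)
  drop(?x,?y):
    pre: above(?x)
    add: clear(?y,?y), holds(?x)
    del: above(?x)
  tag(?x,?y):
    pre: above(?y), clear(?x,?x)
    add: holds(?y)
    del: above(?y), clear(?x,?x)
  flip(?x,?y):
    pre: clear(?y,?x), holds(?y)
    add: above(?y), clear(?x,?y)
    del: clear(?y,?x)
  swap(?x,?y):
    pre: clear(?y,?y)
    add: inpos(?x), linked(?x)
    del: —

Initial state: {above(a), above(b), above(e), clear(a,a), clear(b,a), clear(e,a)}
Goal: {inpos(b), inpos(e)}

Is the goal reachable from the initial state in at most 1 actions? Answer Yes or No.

No

1. swap(e,a)  →  {above(a), above(b), above(e), clear(a,a), clear(b,a), clear(e,a), inpos(e), linked(e)}
2. swap(b,a)  →  {above(a), above(b), above(e), clear(a,a), clear(b,a), clear(e,a), inpos(b), inpos(e), linked(b), linked(e)}
optimal plan length = 2; 2 > 1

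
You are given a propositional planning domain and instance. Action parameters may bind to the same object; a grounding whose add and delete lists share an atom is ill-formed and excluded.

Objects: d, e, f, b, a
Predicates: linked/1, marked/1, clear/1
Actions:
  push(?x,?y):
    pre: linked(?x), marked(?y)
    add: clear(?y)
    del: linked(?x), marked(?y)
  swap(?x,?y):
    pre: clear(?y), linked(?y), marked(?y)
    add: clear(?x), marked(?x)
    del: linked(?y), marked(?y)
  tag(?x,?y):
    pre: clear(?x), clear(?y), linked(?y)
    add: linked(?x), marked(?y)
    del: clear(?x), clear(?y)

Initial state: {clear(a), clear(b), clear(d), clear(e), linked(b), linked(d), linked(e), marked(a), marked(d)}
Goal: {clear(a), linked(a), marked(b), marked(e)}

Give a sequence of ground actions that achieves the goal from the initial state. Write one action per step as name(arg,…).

1. swap(e,d)  →  {clear(a), clear(b), clear(d), clear(e), linked(b), linked(e), marked(a), marked(e)}
2. tag(a,b)  →  {clear(d), clear(e), linked(a), linked(b), linked(e), marked(a), marked(b), marked(e)}
3. push(e,a)  →  {clear(a), clear(d), clear(e), linked(a), linked(b), marked(b), marked(e)}

swap(e,d); tag(a,b); push(e,a)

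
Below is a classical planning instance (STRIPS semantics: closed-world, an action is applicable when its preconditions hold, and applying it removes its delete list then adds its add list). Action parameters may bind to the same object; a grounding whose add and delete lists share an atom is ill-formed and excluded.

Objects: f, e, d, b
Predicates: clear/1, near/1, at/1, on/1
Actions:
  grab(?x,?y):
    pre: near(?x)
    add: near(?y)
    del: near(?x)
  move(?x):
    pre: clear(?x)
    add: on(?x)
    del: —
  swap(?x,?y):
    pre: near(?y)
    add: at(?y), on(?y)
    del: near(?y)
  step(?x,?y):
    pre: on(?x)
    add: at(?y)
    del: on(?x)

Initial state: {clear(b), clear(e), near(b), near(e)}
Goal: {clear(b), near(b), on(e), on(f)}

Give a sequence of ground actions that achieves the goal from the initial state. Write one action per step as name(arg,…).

grab(e,f); move(e); swap(f,f)

1. grab(e,f)  →  {clear(b), clear(e), near(b), near(f)}
2. move(e)  →  {clear(b), clear(e), near(b), near(f), on(e)}
3. swap(f,f)  →  {at(f), clear(b), clear(e), near(b), on(e), on(f)}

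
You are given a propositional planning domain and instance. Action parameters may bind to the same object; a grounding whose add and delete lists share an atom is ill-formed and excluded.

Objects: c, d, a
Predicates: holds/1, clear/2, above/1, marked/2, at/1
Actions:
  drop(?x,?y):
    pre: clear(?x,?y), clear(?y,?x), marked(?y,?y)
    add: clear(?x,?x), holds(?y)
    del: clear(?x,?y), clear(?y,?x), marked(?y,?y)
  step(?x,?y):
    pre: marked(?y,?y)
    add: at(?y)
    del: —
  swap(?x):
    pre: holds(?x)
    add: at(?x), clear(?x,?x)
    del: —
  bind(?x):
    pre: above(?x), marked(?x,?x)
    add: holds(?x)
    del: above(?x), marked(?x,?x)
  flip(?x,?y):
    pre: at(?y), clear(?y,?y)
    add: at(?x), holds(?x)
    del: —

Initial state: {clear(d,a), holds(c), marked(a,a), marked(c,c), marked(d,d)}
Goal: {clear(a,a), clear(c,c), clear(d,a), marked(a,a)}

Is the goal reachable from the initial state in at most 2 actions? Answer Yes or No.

1. swap(c)  →  {at(c), clear(c,c), clear(d,a), holds(c), marked(a,a), marked(c,c), marked(d,d)}
2. flip(a,c)  →  {at(a), at(c), clear(c,c), clear(d,a), holds(a), holds(c), marked(a,a), marked(c,c), marked(d,d)}
3. swap(a)  →  {at(a), at(c), clear(a,a), clear(c,c), clear(d,a), holds(a), holds(c), marked(a,a), marked(c,c), marked(d,d)}
optimal plan length = 3; 3 > 2

No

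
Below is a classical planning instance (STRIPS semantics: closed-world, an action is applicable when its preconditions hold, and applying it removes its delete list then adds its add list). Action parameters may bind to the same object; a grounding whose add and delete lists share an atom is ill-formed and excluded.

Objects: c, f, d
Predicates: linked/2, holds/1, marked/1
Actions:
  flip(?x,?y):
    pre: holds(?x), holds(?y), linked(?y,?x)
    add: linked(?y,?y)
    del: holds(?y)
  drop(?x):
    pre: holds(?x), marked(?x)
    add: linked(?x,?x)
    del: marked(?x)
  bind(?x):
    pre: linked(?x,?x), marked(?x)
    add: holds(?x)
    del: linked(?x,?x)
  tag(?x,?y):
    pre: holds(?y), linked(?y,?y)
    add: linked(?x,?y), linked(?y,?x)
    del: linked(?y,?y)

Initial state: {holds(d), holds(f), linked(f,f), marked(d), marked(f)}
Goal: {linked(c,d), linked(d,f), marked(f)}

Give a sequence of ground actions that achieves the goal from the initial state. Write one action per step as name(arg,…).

1. drop(d)  →  {holds(d), holds(f), linked(d,d), linked(f,f), marked(f)}
2. tag(c,d)  →  {holds(d), holds(f), linked(c,d), linked(d,c), linked(f,f), marked(f)}
3. tag(d,f)  →  {holds(d), holds(f), linked(c,d), linked(d,c), linked(d,f), linked(f,d), marked(f)}

drop(d); tag(c,d); tag(d,f)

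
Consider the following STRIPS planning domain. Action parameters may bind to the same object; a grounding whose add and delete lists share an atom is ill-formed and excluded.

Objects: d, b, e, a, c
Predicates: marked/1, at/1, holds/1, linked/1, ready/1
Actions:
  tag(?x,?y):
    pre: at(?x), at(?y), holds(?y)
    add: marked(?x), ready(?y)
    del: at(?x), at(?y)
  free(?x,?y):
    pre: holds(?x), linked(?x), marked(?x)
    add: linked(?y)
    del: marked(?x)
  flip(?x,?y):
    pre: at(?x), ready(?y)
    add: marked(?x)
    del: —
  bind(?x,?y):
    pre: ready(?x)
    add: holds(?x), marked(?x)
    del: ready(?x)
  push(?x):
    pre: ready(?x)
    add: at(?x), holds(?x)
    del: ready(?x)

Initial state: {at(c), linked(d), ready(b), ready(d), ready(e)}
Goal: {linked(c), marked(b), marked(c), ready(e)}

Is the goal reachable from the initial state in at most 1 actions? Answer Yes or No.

1. flip(c,d)  →  {at(c), linked(d), marked(c), ready(b), ready(d), ready(e)}
2. bind(d,d)  →  {at(c), holds(d), linked(d), marked(c), marked(d), ready(b), ready(e)}
3. free(d,c)  →  {at(c), holds(d), linked(c), linked(d), marked(c), ready(b), ready(e)}
4. bind(b,d)  →  {at(c), holds(b), holds(d), linked(c), linked(d), marked(b), marked(c), ready(e)}
optimal plan length = 4; 4 > 1

No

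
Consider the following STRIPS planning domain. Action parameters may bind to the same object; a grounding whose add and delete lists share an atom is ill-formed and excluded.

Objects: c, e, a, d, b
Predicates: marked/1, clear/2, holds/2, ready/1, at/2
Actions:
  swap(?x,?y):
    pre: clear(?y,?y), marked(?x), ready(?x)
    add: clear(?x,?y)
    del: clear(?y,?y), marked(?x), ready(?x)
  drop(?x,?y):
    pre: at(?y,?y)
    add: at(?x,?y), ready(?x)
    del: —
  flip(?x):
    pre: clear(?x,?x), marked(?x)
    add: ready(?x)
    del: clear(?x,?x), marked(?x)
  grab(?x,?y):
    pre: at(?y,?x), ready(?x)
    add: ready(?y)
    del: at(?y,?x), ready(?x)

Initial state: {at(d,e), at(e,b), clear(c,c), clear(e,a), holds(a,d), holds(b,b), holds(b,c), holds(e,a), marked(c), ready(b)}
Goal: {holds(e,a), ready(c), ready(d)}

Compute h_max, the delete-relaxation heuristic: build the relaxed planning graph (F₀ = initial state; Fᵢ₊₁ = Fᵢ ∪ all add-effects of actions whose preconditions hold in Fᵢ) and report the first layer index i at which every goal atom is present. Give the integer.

2

F0 = init (10 atoms)
F1 = F0 ∪ {ready(c), ready(e)}  (12 atoms)
F2 = F1 ∪ {ready(d)}  (13 atoms)
goal ⊆ F2  ⇒  h_max = 2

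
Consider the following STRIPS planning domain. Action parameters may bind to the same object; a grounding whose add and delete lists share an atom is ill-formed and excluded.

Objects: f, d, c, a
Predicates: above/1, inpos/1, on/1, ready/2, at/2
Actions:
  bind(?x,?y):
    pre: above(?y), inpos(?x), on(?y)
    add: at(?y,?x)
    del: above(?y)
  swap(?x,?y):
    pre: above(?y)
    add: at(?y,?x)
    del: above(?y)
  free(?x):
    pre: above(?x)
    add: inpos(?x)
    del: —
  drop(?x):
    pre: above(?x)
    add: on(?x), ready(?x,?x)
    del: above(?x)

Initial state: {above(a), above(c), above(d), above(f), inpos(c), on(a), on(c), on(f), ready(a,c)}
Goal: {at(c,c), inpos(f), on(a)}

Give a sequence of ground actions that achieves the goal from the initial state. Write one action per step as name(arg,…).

bind(c,c); free(f)

1. bind(c,c)  →  {above(a), above(d), above(f), at(c,c), inpos(c), on(a), on(c), on(f), ready(a,c)}
2. free(f)  →  {above(a), above(d), above(f), at(c,c), inpos(c), inpos(f), on(a), on(c), on(f), ready(a,c)}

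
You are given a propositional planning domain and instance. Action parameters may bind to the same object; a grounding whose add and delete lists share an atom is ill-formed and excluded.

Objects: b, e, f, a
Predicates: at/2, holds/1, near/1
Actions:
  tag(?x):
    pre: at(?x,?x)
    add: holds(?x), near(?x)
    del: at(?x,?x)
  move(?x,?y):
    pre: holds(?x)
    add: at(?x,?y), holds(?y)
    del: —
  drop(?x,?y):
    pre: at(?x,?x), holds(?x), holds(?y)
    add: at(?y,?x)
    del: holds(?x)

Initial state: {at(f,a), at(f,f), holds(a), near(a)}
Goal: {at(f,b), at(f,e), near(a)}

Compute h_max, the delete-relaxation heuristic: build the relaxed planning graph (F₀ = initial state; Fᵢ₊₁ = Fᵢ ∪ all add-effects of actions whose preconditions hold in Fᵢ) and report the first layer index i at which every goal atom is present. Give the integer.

2

F0 = init (4 atoms)
F1 = F0 ∪ {at(a,a), at(a,b), at(a,e), at(a,f), holds(b), holds(e), holds(f), near(f)}  (12 atoms)
F2 = F1 ∪ {at(b,a), at(b,b), at(b,e), at(b,f), at(e,a), at(e,b), at(e,e), at(e,f), at(f,b), at(f,e)}  (22 atoms)
goal ⊆ F2  ⇒  h_max = 2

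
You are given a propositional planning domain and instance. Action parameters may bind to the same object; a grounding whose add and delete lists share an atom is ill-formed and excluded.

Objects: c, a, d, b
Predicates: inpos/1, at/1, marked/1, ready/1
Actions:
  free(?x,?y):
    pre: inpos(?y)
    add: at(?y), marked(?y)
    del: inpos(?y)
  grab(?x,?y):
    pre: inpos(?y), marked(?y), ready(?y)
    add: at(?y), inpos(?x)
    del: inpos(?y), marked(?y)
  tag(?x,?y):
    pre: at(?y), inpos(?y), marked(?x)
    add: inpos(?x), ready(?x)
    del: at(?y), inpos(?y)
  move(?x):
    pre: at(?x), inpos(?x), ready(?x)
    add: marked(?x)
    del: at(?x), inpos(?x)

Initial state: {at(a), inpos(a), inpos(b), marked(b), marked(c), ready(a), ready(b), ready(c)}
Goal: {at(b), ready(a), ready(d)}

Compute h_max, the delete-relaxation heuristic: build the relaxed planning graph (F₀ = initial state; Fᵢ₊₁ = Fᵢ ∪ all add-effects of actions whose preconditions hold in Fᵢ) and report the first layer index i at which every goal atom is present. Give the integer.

F0 = init (8 atoms)
F1 = F0 ∪ {at(b), inpos(c), inpos(d), marked(a)}  (12 atoms)
F2 = F1 ∪ {at(c), at(d), marked(d)}  (15 atoms)
F3 = F2 ∪ {ready(d)}  (16 atoms)
goal ⊆ F3  ⇒  h_max = 3

3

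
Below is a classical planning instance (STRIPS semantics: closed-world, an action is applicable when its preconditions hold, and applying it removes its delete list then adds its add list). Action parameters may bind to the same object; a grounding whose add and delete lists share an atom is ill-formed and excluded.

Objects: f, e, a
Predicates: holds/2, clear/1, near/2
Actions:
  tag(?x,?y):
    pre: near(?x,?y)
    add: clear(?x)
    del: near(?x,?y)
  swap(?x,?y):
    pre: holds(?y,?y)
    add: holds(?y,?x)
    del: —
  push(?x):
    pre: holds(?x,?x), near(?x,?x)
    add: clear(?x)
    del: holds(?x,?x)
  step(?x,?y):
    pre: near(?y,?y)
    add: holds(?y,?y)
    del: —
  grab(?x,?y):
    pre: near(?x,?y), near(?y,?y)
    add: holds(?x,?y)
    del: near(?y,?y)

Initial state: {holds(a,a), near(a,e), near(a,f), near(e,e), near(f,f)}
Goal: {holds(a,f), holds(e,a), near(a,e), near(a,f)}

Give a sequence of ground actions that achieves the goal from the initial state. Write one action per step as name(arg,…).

1. swap(f,a)  →  {holds(a,a), holds(a,f), near(a,e), near(a,f), near(e,e), near(f,f)}
2. step(f,e)  →  {holds(a,a), holds(a,f), holds(e,e), near(a,e), near(a,f), near(e,e), near(f,f)}
3. swap(a,e)  →  {holds(a,a), holds(a,f), holds(e,a), holds(e,e), near(a,e), near(a,f), near(e,e), near(f,f)}

swap(f,a); step(f,e); swap(a,e)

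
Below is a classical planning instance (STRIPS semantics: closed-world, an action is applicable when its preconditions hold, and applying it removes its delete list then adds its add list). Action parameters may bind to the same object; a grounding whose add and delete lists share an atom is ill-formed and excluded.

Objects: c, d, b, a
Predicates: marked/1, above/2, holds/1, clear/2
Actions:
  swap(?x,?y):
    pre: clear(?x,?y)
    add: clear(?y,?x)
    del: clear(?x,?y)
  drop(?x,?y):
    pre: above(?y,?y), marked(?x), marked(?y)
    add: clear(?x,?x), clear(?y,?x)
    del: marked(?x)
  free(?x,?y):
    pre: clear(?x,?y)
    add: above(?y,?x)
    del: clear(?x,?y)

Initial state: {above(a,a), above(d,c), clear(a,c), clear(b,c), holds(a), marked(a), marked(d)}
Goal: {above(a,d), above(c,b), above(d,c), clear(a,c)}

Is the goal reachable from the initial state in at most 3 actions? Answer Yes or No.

1. drop(d,a)  →  {above(a,a), above(d,c), clear(a,c), clear(a,d), clear(b,c), clear(d,d), holds(a), marked(a)}
2. swap(a,d)  →  {above(a,a), above(d,c), clear(a,c), clear(b,c), clear(d,a), clear(d,d), holds(a), marked(a)}
3. free(d,a)  →  {above(a,a), above(a,d), above(d,c), clear(a,c), clear(b,c), clear(d,d), holds(a), marked(a)}
4. free(b,c)  →  {above(a,a), above(a,d), above(c,b), above(d,c), clear(a,c), clear(d,d), holds(a), marked(a)}
optimal plan length = 4; 4 > 3

No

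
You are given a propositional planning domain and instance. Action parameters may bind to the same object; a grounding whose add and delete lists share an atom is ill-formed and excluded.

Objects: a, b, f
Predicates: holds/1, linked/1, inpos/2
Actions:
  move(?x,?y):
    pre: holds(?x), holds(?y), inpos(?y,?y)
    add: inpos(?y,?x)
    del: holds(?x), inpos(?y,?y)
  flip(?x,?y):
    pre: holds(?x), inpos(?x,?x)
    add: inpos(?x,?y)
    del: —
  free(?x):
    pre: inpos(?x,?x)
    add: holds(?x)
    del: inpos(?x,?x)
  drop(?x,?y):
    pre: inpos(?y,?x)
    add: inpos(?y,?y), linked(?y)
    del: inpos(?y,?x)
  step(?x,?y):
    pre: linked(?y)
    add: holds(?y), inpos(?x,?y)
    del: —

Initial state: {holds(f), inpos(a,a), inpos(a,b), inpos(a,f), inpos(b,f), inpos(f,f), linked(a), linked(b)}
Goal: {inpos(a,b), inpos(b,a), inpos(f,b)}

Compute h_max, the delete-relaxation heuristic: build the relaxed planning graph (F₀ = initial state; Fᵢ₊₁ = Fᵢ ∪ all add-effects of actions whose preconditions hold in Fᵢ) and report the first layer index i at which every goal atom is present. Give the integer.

F0 = init (8 atoms)
F1 = F0 ∪ {holds(a), holds(b), inpos(b,a), inpos(b,b), inpos(f,a), inpos(f,b)}  (14 atoms)
goal ⊆ F1  ⇒  h_max = 1

1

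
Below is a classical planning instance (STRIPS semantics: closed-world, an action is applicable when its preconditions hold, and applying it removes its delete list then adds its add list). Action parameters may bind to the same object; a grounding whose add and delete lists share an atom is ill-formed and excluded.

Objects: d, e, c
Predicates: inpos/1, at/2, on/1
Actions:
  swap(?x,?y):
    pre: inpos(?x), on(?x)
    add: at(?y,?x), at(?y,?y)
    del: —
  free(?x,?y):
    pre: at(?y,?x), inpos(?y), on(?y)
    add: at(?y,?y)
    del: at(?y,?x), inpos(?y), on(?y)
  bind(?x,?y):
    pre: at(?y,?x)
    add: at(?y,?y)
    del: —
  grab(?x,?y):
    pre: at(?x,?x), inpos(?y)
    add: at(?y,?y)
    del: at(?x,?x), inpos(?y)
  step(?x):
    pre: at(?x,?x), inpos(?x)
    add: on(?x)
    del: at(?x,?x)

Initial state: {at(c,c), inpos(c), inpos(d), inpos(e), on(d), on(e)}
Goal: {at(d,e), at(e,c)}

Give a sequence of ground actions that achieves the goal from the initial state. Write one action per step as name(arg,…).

swap(e,d); step(c); swap(c,e)

1. swap(e,d)  →  {at(c,c), at(d,d), at(d,e), inpos(c), inpos(d), inpos(e), on(d), on(e)}
2. step(c)  →  {at(d,d), at(d,e), inpos(c), inpos(d), inpos(e), on(c), on(d), on(e)}
3. swap(c,e)  →  {at(d,d), at(d,e), at(e,c), at(e,e), inpos(c), inpos(d), inpos(e), on(c), on(d), on(e)}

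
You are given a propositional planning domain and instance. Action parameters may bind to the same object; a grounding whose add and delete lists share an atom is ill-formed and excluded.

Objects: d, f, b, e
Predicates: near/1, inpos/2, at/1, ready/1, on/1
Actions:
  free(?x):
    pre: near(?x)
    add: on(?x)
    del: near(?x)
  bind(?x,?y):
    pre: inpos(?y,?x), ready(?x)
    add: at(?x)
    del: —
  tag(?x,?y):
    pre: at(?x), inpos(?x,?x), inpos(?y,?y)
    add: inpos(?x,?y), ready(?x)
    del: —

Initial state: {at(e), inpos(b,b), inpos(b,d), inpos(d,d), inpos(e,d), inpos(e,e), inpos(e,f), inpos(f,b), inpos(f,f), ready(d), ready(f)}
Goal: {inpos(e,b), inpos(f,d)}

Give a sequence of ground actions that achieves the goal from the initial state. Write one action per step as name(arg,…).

bind(f,f); tag(f,d); tag(e,b)

1. bind(f,f)  →  {at(e), at(f), inpos(b,b), inpos(b,d), inpos(d,d), inpos(e,d), inpos(e,e), inpos(e,f), inpos(f,b), inpos(f,f), ready(d), ready(f)}
2. tag(f,d)  →  {at(e), at(f), inpos(b,b), inpos(b,d), inpos(d,d), inpos(e,d), inpos(e,e), inpos(e,f), inpos(f,b), inpos(f,d), inpos(f,f), ready(d), ready(f)}
3. tag(e,b)  →  {at(e), at(f), inpos(b,b), inpos(b,d), inpos(d,d), inpos(e,b), inpos(e,d), inpos(e,e), inpos(e,f), inpos(f,b), inpos(f,d), inpos(f,f), ready(d), ready(e), ready(f)}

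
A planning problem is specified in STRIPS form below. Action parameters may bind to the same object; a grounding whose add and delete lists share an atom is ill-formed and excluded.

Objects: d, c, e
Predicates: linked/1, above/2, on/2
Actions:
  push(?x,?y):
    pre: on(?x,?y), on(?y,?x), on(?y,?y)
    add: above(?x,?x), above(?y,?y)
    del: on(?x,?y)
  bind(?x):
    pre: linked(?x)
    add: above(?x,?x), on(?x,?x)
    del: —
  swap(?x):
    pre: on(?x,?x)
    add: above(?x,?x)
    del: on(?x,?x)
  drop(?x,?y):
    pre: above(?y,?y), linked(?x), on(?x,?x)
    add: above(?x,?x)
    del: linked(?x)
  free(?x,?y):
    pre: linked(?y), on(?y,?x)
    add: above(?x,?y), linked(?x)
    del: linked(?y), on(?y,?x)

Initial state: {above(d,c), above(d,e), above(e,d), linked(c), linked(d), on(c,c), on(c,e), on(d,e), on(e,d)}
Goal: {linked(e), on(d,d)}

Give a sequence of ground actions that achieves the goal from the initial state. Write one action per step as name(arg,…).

1. bind(d)  →  {above(d,c), above(d,d), above(d,e), above(e,d), linked(c), linked(d), on(c,c), on(c,e), on(d,d), on(d,e), on(e,d)}
2. free(e,d)  →  {above(d,c), above(d,d), above(d,e), above(e,d), linked(c), linked(e), on(c,c), on(c,e), on(d,d), on(e,d)}

bind(d); free(e,d)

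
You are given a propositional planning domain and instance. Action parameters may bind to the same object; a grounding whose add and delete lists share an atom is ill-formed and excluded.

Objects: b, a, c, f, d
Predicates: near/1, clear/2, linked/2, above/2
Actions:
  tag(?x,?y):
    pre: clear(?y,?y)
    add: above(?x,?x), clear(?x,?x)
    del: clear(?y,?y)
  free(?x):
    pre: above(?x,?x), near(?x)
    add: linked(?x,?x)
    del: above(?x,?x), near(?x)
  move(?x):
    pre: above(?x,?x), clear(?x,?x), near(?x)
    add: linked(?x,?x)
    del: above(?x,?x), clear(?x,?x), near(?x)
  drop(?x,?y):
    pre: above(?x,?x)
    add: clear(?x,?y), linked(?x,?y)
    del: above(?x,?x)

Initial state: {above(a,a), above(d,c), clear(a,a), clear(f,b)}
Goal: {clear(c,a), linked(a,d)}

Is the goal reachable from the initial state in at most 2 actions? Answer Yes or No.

No

1. tag(c,a)  →  {above(a,a), above(c,c), above(d,c), clear(c,c), clear(f,b)}
2. drop(a,d)  →  {above(c,c), above(d,c), clear(a,d), clear(c,c), clear(f,b), linked(a,d)}
3. drop(c,a)  →  {above(d,c), clear(a,d), clear(c,a), clear(c,c), clear(f,b), linked(a,d), linked(c,a)}
optimal plan length = 3; 3 > 2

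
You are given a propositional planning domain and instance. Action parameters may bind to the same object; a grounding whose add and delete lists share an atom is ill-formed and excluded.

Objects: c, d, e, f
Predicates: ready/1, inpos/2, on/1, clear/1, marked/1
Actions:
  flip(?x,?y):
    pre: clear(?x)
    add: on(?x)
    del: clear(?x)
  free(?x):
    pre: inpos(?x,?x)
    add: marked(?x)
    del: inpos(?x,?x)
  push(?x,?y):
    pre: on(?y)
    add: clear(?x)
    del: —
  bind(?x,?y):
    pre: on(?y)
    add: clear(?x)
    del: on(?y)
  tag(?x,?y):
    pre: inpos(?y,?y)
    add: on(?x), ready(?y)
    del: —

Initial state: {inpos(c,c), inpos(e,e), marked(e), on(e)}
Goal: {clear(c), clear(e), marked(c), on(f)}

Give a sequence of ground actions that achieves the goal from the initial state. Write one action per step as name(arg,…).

1. free(c)  →  {inpos(e,e), marked(c), marked(e), on(e)}
2. push(c,e)  →  {clear(c), inpos(e,e), marked(c), marked(e), on(e)}
3. push(e,e)  →  {clear(c), clear(e), inpos(e,e), marked(c), marked(e), on(e)}
4. tag(f,e)  →  {clear(c), clear(e), inpos(e,e), marked(c), marked(e), on(e), on(f), ready(e)}

free(c); push(c,e); push(e,e); tag(f,e)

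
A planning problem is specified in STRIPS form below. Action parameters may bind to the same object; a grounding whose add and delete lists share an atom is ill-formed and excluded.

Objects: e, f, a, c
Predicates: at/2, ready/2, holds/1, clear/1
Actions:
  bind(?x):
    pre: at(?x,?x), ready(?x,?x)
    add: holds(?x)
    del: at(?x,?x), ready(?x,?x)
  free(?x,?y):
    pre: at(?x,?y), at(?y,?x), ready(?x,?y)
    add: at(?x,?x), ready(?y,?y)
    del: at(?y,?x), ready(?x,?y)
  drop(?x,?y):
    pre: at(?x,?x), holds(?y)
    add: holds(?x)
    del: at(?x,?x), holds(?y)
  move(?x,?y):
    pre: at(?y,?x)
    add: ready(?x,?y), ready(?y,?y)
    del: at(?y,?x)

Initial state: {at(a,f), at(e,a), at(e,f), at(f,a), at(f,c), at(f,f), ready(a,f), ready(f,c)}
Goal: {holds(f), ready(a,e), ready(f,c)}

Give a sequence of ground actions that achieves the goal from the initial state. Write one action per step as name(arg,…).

1. free(a,f)  →  {at(a,a), at(a,f), at(e,a), at(e,f), at(f,c), at(f,f), ready(f,c), ready(f,f)}
2. bind(f)  →  {at(a,a), at(a,f), at(e,a), at(e,f), at(f,c), holds(f), ready(f,c)}
3. move(a,e)  →  {at(a,a), at(a,f), at(e,f), at(f,c), holds(f), ready(a,e), ready(e,e), ready(f,c)}

free(a,f); bind(f); move(a,e)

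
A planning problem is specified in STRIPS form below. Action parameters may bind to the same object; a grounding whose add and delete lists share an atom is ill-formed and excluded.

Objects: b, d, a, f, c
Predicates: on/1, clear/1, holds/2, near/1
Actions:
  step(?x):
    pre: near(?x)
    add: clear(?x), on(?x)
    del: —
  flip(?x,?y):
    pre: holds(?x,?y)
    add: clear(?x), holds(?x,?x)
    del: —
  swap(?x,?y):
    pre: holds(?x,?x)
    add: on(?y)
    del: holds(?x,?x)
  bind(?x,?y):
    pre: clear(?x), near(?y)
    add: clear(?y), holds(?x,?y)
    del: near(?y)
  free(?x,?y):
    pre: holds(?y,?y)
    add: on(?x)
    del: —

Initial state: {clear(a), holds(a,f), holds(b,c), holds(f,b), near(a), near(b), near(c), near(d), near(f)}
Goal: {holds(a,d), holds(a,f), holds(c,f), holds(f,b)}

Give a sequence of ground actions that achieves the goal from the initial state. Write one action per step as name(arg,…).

step(c); bind(a,d); bind(c,f)

1. step(c)  →  {clear(a), clear(c), holds(a,f), holds(b,c), holds(f,b), near(a), near(b), near(c), near(d), near(f), on(c)}
2. bind(a,d)  →  {clear(a), clear(c), clear(d), holds(a,d), holds(a,f), holds(b,c), holds(f,b), near(a), near(b), near(c), near(f), on(c)}
3. bind(c,f)  →  {clear(a), clear(c), clear(d), clear(f), holds(a,d), holds(a,f), holds(b,c), holds(c,f), holds(f,b), near(a), near(b), near(c), on(c)}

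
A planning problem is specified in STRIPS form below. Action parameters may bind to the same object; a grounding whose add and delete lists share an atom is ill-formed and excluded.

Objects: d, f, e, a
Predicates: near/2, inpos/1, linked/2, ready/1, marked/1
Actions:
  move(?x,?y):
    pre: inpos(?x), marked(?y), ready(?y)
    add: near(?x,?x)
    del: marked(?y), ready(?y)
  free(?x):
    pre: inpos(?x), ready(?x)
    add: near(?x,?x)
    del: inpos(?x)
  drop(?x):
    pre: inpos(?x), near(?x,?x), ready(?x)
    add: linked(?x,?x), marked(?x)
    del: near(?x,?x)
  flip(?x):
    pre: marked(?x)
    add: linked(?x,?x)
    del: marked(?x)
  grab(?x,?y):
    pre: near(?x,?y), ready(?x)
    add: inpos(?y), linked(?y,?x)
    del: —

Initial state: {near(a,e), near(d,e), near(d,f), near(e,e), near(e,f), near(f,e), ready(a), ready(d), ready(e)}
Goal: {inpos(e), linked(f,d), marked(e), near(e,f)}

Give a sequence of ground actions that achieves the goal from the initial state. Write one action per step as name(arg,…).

1. grab(d,f)  →  {inpos(f), linked(f,d), near(a,e), near(d,e), near(d,f), near(e,e), near(e,f), near(f,e), ready(a), ready(d), ready(e)}
2. grab(d,e)  →  {inpos(e), inpos(f), linked(e,d), linked(f,d), near(a,e), near(d,e), near(d,f), near(e,e), near(e,f), near(f,e), ready(a), ready(d), ready(e)}
3. drop(e)  →  {inpos(e), inpos(f), linked(e,d), linked(e,e), linked(f,d), marked(e), near(a,e), near(d,e), near(d,f), near(e,f), near(f,e), ready(a), ready(d), ready(e)}

grab(d,f); grab(d,e); drop(e)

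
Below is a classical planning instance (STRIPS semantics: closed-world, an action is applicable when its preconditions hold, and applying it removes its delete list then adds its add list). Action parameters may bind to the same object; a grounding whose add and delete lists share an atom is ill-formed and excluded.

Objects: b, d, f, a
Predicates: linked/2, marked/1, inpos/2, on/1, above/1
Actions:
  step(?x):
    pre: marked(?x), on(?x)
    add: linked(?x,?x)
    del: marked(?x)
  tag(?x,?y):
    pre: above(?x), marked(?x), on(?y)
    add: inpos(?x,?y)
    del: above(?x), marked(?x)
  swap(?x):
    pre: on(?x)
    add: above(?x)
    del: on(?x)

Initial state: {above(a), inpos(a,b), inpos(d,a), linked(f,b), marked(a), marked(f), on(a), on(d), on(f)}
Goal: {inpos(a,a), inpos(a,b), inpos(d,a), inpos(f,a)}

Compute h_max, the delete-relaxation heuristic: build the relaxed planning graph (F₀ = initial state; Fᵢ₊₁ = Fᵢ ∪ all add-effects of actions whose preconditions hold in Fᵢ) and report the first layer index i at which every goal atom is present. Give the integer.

F0 = init (9 atoms)
F1 = F0 ∪ {above(d), above(f), inpos(a,a), inpos(a,d), inpos(a,f), linked(a,a), linked(f,f)}  (16 atoms)
F2 = F1 ∪ {inpos(f,a), inpos(f,d), inpos(f,f)}  (19 atoms)
goal ⊆ F2  ⇒  h_max = 2

2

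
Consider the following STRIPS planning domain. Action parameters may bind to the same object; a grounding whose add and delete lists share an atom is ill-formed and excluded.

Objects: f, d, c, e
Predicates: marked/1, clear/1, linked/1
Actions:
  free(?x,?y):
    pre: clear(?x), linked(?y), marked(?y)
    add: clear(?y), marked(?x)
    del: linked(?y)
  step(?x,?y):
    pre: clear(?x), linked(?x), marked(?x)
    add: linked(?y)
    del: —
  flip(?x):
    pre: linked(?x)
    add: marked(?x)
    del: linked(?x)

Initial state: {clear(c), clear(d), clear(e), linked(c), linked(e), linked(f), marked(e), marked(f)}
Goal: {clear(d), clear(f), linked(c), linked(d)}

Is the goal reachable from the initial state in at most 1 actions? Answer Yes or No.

1. free(d,f)  →  {clear(c), clear(d), clear(e), clear(f), linked(c), linked(e), marked(d), marked(e), marked(f)}
2. step(e,d)  →  {clear(c), clear(d), clear(e), clear(f), linked(c), linked(d), linked(e), marked(d), marked(e), marked(f)}
optimal plan length = 2; 2 > 1

No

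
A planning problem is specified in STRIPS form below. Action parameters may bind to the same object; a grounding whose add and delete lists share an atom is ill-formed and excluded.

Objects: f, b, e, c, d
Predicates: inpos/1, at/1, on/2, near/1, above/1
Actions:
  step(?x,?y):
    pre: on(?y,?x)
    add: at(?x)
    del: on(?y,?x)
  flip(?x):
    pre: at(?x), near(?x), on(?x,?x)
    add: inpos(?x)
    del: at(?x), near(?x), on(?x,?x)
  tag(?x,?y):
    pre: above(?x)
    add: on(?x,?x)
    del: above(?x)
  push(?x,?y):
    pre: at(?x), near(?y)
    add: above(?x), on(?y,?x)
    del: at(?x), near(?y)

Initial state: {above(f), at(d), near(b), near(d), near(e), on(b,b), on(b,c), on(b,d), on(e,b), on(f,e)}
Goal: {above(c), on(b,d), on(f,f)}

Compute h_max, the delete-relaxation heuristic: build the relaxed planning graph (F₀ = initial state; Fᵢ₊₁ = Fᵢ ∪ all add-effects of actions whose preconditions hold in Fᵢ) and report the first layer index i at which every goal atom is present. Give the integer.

2

F0 = init (10 atoms)
F1 = F0 ∪ {above(d), at(b), at(c), at(e), on(d,d), on(e,d), on(f,f)}  (17 atoms)
F2 = F1 ∪ {above(b), above(c), above(e), at(f), inpos(b), inpos(d), on(b,e), on(d,b), on(d,c), on(d,e), on(e,c), on(e,e)}  (29 atoms)
goal ⊆ F2  ⇒  h_max = 2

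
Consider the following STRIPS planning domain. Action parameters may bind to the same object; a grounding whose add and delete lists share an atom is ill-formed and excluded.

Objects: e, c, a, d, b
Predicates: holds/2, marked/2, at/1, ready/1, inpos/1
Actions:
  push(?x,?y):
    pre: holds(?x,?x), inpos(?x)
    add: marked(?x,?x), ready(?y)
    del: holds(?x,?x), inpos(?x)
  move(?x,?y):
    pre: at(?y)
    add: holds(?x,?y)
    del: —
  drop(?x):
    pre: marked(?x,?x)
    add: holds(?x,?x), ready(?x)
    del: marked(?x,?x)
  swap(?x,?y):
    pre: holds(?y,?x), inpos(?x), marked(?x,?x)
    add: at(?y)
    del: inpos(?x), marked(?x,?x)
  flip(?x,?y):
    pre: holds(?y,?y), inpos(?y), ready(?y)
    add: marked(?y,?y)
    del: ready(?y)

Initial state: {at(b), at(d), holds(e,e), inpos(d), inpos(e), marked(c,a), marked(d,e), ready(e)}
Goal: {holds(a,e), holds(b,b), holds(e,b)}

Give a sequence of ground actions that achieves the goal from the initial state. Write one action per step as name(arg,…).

move(e,b); move(b,b); flip(e,e); swap(e,e); move(a,e)

1. move(e,b)  →  {at(b), at(d), holds(e,b), holds(e,e), inpos(d), inpos(e), marked(c,a), marked(d,e), ready(e)}
2. move(b,b)  →  {at(b), at(d), holds(b,b), holds(e,b), holds(e,e), inpos(d), inpos(e), marked(c,a), marked(d,e), ready(e)}
3. flip(e,e)  →  {at(b), at(d), holds(b,b), holds(e,b), holds(e,e), inpos(d), inpos(e), marked(c,a), marked(d,e), marked(e,e)}
4. swap(e,e)  →  {at(b), at(d), at(e), holds(b,b), holds(e,b), holds(e,e), inpos(d), marked(c,a), marked(d,e)}
5. move(a,e)  →  {at(b), at(d), at(e), holds(a,e), holds(b,b), holds(e,b), holds(e,e), inpos(d), marked(c,a), marked(d,e)}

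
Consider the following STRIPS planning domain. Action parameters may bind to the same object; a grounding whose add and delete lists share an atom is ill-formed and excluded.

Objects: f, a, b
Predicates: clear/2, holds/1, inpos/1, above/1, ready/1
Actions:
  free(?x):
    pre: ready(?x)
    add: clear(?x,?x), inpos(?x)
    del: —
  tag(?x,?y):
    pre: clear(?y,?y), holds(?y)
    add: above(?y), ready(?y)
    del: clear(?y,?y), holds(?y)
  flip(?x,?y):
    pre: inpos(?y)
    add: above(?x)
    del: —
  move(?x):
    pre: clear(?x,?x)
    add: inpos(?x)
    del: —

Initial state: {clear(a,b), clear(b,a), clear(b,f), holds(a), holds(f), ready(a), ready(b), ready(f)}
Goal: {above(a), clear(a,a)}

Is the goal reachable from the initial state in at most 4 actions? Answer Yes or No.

1. free(a)  →  {clear(a,a), clear(a,b), clear(b,a), clear(b,f), holds(a), holds(f), inpos(a), ready(a), ready(b), ready(f)}
2. flip(a,a)  →  {above(a), clear(a,a), clear(a,b), clear(b,a), clear(b,f), holds(a), holds(f), inpos(a), ready(a), ready(b), ready(f)}
optimal plan length = 2; 2 ≤ 4

Yes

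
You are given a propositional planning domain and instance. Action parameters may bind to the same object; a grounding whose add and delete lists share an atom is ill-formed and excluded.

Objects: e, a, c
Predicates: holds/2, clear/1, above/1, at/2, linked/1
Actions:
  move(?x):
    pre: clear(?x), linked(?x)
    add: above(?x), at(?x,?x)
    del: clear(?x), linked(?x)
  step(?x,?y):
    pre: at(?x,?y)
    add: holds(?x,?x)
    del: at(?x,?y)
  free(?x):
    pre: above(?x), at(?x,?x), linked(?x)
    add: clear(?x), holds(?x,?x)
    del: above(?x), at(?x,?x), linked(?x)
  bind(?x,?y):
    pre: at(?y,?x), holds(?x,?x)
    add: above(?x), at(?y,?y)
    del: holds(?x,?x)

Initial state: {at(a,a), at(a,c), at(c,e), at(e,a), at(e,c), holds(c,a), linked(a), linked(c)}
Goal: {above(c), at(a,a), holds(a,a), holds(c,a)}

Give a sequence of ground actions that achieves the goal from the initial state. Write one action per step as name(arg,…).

step(a,a); step(c,e); bind(c,a)

1. step(a,a)  →  {at(a,c), at(c,e), at(e,a), at(e,c), holds(a,a), holds(c,a), linked(a), linked(c)}
2. step(c,e)  →  {at(a,c), at(e,a), at(e,c), holds(a,a), holds(c,a), holds(c,c), linked(a), linked(c)}
3. bind(c,a)  →  {above(c), at(a,a), at(a,c), at(e,a), at(e,c), holds(a,a), holds(c,a), linked(a), linked(c)}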